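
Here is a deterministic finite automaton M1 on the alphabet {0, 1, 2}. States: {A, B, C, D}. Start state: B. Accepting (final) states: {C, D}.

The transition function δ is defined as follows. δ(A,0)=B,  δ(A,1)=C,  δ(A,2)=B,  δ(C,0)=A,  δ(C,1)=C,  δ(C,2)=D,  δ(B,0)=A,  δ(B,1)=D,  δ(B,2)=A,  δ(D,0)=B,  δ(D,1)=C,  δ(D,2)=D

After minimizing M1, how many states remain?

P0 = {C,D} | {A,B}.
Stable partition: {C,D} | {A,B} — 2 equivalence classes.

2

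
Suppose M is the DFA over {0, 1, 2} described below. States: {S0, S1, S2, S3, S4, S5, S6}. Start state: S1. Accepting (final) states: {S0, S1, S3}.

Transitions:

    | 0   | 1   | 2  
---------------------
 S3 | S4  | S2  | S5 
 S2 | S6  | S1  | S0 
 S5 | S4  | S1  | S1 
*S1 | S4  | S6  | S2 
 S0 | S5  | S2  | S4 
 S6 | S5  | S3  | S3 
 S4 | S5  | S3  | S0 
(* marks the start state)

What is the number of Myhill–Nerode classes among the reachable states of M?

Initial partition by acceptance: {S0,S1,S3} | {S2,S4,S5,S6}.
Stable partition: {S0,S1,S3} | {S2,S4,S5,S6} — 2 equivalence classes.

2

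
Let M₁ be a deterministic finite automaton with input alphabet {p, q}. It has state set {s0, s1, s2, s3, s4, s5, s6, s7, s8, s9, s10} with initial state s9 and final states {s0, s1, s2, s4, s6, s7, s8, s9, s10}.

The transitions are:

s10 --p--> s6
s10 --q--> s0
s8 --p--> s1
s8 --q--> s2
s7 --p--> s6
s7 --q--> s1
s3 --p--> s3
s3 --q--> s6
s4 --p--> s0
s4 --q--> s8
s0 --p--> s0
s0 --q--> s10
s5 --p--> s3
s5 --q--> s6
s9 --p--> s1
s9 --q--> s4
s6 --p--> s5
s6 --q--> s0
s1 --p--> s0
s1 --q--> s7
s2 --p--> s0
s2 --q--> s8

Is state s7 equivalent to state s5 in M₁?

Every state is reachable, so we keep all 11.
Initial partition by acceptance: {s0,s1,s2,s4,s6,s7,s8,s9,s10} | {s3,s5}.
On input p, block {s0,s1,s2,s4,s6,s7,s8,s9,s10} splits into {s0,s1,s2,s4,s7,s8,s9,s10} and {s6}.
Split {s0,s1,s2,s4,s7,s8,s9,s10} by δ(·,p) → {s0,s1,s2,s4,s8,s9} and {s7,s10}.
On input q, block {s0,s1,s2,s4,s8,s9} splits into {s2,s4,s8,s9} and {s0,s1}.
No further refinement is possible. Final partition (5 blocks): {s2,s4,s8,s9} | {s3,s5} | {s6} | {s7,s10} | {s0,s1}.
s7 and s5 end up in different blocks, so they are distinguishable. For instance, the string 'ε' is accepted from only s7.

No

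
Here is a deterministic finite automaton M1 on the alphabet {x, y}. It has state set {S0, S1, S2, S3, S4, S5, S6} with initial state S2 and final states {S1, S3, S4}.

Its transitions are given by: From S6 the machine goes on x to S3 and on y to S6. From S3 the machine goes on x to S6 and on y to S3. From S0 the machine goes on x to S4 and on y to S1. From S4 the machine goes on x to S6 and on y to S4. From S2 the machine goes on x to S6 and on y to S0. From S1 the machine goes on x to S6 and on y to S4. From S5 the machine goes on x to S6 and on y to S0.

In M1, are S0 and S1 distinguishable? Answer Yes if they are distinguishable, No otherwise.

First remove the unreachable states {S5}; 6 states remain.
Start with accepting vs non-accepting: {S1,S3,S4} | {S0,S2,S6}.
Split {S0,S2,S6} by δ(·,x) → {S0,S6} and {S2}.
On input y, block {S0,S6} splits into {S0} and {S6}.
Stable partition: {S1,S3,S4} | {S0} | {S2} | {S6} — 4 equivalence classes.
S0 and S1 end up in different blocks, so they are distinguishable. For instance, the string 'ε' is accepted from only S1.

Yes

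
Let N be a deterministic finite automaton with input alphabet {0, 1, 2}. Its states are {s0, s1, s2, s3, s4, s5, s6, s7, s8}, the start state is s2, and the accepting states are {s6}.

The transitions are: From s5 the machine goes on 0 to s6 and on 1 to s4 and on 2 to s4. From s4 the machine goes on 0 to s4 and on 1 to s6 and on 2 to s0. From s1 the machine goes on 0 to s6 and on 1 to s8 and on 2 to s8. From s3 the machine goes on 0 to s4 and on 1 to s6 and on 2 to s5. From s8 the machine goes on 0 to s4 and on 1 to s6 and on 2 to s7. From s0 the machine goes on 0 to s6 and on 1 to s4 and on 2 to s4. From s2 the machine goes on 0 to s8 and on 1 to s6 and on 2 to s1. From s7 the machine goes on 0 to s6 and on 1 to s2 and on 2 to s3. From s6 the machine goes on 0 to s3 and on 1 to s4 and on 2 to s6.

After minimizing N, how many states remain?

All states are reachable from the start state.
Start with accepting vs non-accepting: {s6} | {s0,s1,s2,s3,s4,s5,s7,s8}.
On input 0, block {s0,s1,s2,s3,s4,s5,s7,s8} splits into {s0,s1,s5,s7} and {s2,s3,s4,s8}.
No further refinement is possible. Final partition (3 blocks): {s6} | {s0,s1,s5,s7} | {s2,s3,s4,s8}.

3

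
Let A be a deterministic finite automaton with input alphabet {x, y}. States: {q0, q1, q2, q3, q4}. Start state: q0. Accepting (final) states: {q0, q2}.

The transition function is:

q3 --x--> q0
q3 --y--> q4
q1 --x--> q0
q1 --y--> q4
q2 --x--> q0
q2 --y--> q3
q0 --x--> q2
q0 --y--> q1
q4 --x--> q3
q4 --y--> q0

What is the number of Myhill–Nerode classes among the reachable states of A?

3

Every state is reachable, so we keep all 5.
Start with accepting vs non-accepting: {q0,q2} | {q1,q3,q4}.
On input x, block {q1,q3,q4} splits into {q1,q3} and {q4}.
Stable partition: {q0,q2} | {q1,q3} | {q4} — 3 equivalence classes.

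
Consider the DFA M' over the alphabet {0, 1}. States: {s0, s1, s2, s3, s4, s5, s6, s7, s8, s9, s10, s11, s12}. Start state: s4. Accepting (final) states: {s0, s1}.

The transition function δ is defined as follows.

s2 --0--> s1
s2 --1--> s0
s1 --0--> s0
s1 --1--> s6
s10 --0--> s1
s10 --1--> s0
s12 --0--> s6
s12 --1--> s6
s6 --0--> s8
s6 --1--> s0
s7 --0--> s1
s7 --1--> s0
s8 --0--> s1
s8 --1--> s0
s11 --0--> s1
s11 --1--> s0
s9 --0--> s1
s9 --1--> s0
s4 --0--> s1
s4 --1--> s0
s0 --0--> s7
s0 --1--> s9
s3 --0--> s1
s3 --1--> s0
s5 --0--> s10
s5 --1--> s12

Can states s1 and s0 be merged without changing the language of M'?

No

First remove the unreachable states {s2,s3,s5,s10,s11,s12}; 7 states remain.
P0 = {s0,s1} | {s4,s6,s7,s8,s9}.
On input 0, block {s0,s1} splits into {s0} and {s1}.
On input 0, block {s4,s6,s7,s8,s9} splits into {s4,s7,s8,s9} and {s6}.
No further refinement is possible. Final partition (4 blocks): {s0} | {s4,s7,s8,s9} | {s1} | {s6}.
s1 and s0 end up in different blocks, so they are distinguishable. For instance, the string '0' is accepted from only s1.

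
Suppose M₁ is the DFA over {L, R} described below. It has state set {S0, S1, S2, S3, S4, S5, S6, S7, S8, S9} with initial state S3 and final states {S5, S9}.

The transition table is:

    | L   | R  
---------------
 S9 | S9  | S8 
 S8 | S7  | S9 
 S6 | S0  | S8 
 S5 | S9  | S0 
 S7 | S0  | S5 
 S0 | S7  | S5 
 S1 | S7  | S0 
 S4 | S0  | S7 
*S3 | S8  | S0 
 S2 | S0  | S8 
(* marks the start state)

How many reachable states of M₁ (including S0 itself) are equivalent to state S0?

States {S1,S2,S4,S6} cannot be reached from the start state, so discard them.
Start with accepting vs non-accepting: {S5,S9} | {S0,S3,S7,S8}.
Refine {S0,S3,S7,S8} on symbol R: members go to different blocks, giving {S0,S7,S8} and {S3}.
The partition is now stable with 3 blocks: {S5,S9} | {S0,S7,S8} | {S3}.
The equivalence class containing S0 is {S0,S7,S8}, of size 3.

3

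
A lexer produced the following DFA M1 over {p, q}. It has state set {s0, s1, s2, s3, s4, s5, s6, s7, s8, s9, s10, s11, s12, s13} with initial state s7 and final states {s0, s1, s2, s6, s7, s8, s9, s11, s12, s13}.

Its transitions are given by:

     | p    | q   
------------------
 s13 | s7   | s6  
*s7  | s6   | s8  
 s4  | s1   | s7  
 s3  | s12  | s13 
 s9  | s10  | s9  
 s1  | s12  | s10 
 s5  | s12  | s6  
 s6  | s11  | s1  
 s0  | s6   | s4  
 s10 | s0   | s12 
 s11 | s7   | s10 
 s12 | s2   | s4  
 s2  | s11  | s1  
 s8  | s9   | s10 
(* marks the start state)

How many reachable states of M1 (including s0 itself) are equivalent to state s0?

2

First remove the unreachable states {s3,s5,s13}; 11 states remain.
Initial partition by acceptance: {s0,s1,s2,s6,s7,s8,s9,s11,s12} | {s4,s10}.
On input p, block {s0,s1,s2,s6,s7,s8,s9,s11,s12} splits into {s0,s1,s2,s6,s7,s8,s11,s12} and {s9}.
Refine {s0,s1,s2,s6,s7,s8,s11,s12} on symbol p: members go to different blocks, giving {s0,s1,s2,s6,s7,s11,s12} and {s8}.
Split {s0,s1,s2,s6,s7,s11,s12} by δ(·,q) → {s0,s1,s11,s12} and {s2,s6} and {s7}.
On input p, block {s0,s1,s11,s12} splits into {s0,s12} and {s1} and {s11}.
Split {s4,s10} by δ(·,p) → {s4} and {s10}.
No further refinement is possible. Final partition (9 blocks): {s0,s12} | {s4} | {s9} | {s8} | {s2,s6} | {s7} | {s1} | {s11} | {s10}.
The equivalence class containing s0 is {s0,s12}, of size 2.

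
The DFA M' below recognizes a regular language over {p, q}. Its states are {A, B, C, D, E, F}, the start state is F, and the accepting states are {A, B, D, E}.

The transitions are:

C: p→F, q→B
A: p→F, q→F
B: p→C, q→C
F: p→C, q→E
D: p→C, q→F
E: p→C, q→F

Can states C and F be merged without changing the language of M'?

First remove the unreachable states {A,D}; 4 states remain.
Initial partition by acceptance: {B,E} | {C,F}.
No further refinement is possible. Final partition (2 blocks): {B,E} | {C,F}.
C and F lie in the same block of the stable partition, so they are equivalent — no string distinguishes them.

Yes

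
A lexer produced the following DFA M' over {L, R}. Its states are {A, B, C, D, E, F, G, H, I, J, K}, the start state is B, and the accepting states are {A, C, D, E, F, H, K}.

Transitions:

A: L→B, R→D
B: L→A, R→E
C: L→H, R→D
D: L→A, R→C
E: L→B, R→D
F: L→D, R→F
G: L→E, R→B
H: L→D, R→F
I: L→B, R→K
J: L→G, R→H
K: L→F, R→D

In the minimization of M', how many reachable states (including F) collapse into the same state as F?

2

Reachable states from the start: {A,B,C,D,E,F,H}. Unreachable: {G,I,J,K} — drop them.
P0 = {A,C,D,E,F,H} | {B}.
On input L, block {A,C,D,E,F,H} splits into {C,D,F,H} and {A,E}.
Split {C,D,F,H} by δ(·,L) → {C,F,H} and {D}.
On input L, block {C,F,H} splits into {F,H} and {C}.
Stable partition: {F,H} | {B} | {A,E} | {D} | {C} — 5 equivalence classes.
State F belongs to the block {F,H}, which has 2 states.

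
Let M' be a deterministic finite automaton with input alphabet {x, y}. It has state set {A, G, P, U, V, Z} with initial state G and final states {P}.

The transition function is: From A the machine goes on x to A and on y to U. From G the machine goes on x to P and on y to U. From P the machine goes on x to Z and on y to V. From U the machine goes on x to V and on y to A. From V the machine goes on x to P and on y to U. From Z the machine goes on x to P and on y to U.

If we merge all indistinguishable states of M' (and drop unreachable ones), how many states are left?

Every state is reachable, so we keep all 6.
Initial partition by acceptance: {P} | {A,G,U,V,Z}.
On input x, block {A,G,U,V,Z} splits into {G,V,Z} and {A,U}.
On input x, block {A,U} splits into {U} and {A}.
The partition is now stable with 4 blocks: {P} | {G,V,Z} | {U} | {A}.

4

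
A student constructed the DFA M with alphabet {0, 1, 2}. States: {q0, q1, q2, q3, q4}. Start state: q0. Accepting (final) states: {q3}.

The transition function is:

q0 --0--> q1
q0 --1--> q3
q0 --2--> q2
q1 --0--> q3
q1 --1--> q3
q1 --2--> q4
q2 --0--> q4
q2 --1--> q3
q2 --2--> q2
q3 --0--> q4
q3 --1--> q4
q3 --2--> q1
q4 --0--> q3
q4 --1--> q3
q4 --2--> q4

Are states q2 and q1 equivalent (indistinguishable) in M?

P0 = {q3} | {q0,q1,q2,q4}.
Refine {q0,q1,q2,q4} on symbol 0: members go to different blocks, giving {q0,q2} and {q1,q4}.
Stable partition: {q3} | {q0,q2} | {q1,q4} — 3 equivalence classes.
q2 and q1 end up in different blocks, so they are distinguishable. For instance, the string '0' is accepted from only q1.

No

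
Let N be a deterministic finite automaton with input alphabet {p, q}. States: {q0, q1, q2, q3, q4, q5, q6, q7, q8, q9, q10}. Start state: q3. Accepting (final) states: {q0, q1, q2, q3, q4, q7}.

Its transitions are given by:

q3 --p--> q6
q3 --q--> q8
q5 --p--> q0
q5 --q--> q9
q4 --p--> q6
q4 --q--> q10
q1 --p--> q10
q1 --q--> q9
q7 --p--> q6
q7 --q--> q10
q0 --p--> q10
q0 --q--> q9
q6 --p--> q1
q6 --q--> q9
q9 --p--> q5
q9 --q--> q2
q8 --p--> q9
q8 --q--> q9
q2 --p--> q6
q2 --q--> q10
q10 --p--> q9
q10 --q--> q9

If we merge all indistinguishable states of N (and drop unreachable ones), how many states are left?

5

First remove the unreachable states {q4,q7}; 9 states remain.
P0 = {q0,q1,q2,q3} | {q5,q6,q8,q9,q10}.
Split {q5,q6,q8,q9,q10} by δ(·,p) → {q8,q9,q10} and {q5,q6}.
Refine {q0,q1,q2,q3} on symbol p: members go to different blocks, giving {q0,q1} and {q2,q3}.
On input p, block {q8,q9,q10} splits into {q8,q10} and {q9}.
No further refinement is possible. Final partition (5 blocks): {q0,q1} | {q8,q10} | {q5,q6} | {q2,q3} | {q9}.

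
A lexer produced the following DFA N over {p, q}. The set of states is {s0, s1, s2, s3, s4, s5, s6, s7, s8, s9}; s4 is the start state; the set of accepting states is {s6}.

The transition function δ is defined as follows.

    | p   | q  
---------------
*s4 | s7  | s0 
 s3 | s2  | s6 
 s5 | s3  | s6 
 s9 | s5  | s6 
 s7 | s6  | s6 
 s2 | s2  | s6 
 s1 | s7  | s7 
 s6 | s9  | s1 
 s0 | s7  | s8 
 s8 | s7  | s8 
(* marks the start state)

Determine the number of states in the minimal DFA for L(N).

5

Initial partition by acceptance: {s6} | {s0,s1,s2,s3,s4,s5,s7,s8,s9}.
On input p, block {s0,s1,s2,s3,s4,s5,s7,s8,s9} splits into {s0,s1,s2,s3,s4,s5,s8,s9} and {s7}.
On input p, block {s0,s1,s2,s3,s4,s5,s8,s9} splits into {s0,s1,s4,s8} and {s2,s3,s5,s9}.
Split {s0,s1,s4,s8} by δ(·,q) → {s0,s4,s8} and {s1}.
Stable partition: {s6} | {s0,s4,s8} | {s7} | {s2,s3,s5,s9} | {s1} — 5 equivalence classes.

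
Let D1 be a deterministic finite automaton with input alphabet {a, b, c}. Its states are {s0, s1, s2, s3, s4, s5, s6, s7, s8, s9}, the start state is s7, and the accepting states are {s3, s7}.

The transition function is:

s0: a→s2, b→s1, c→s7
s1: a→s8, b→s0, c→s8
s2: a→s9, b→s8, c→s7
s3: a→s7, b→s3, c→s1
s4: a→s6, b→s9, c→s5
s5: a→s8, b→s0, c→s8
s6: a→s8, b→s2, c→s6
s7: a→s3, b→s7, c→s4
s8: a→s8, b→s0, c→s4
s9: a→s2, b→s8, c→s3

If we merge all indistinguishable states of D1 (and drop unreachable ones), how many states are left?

3

Every state is reachable, so we keep all 10.
P0 = {s3,s7} | {s0,s1,s2,s4,s5,s6,s8,s9}.
Split {s0,s1,s2,s4,s5,s6,s8,s9} by δ(·,c) → {s1,s4,s5,s6,s8} and {s0,s2,s9}.
No further refinement is possible. Final partition (3 blocks): {s3,s7} | {s1,s4,s5,s6,s8} | {s0,s2,s9}.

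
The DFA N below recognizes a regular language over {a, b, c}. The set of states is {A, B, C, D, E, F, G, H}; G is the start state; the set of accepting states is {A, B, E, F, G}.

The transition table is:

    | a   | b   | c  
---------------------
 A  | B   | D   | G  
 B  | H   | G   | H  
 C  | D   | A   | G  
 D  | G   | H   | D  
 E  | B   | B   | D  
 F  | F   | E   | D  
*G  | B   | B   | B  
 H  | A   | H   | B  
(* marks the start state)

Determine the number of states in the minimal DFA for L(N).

Reachable states from the start: {A,B,D,G,H}. Unreachable: {C,E,F} — drop them.
P0 = {A,B,G} | {D,H}.
Refine {A,B,G} on symbol a: members go to different blocks, giving {A,G} and {B}.
Refine {A,G} on symbol b: members go to different blocks, giving {A} and {G}.
Refine {D,H} on symbol a: members go to different blocks, giving {D} and {H}.
The partition is now stable with 5 blocks: {A} | {D} | {B} | {G} | {H}.

5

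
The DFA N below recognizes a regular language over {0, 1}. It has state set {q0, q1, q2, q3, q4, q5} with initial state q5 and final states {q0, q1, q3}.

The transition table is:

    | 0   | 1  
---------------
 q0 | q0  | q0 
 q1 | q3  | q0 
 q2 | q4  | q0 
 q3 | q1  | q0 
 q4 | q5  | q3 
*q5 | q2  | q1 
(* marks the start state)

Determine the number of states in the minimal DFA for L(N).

2

Every state is reachable, so we keep all 6.
Start with accepting vs non-accepting: {q0,q1,q3} | {q2,q4,q5}.
The partition is now stable with 2 blocks: {q0,q1,q3} | {q2,q4,q5}.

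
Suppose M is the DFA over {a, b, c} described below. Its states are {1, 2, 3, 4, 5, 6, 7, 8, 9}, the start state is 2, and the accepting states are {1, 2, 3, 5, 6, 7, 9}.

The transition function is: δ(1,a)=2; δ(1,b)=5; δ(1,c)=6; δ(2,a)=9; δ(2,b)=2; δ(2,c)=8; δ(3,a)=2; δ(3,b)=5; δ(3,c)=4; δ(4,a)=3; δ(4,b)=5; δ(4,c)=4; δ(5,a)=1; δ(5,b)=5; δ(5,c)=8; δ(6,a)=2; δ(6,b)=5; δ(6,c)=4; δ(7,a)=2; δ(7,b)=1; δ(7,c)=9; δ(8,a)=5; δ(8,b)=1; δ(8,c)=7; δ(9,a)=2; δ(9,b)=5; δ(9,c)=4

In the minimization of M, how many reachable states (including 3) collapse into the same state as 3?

3

Start with accepting vs non-accepting: {1,2,3,5,6,7,9} | {4,8}.
On input c, block {1,2,3,5,6,7,9} splits into {2,3,5,6,9} and {1,7}.
On input a, block {2,3,5,6,9} splits into {2,3,6,9} and {5}.
Split {2,3,6,9} by δ(·,b) → {3,6,9} and {2}.
Refine {4,8} on symbol a: members go to different blocks, giving {4} and {8}.
Refine {1,7} on symbol b: members go to different blocks, giving {1} and {7}.
The partition is now stable with 7 blocks: {3,6,9} | {4} | {1} | {5} | {2} | {8} | {7}.
The equivalence class containing 3 is {3,6,9}, of size 3.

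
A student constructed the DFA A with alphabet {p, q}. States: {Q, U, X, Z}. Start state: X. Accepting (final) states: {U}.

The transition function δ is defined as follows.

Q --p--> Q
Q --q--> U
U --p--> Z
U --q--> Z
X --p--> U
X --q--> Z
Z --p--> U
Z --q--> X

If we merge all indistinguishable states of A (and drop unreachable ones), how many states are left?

First remove the unreachable states {Q}; 3 states remain.
Initial partition by acceptance: {U} | {X,Z}.
Stable partition: {U} | {X,Z} — 2 equivalence classes.

2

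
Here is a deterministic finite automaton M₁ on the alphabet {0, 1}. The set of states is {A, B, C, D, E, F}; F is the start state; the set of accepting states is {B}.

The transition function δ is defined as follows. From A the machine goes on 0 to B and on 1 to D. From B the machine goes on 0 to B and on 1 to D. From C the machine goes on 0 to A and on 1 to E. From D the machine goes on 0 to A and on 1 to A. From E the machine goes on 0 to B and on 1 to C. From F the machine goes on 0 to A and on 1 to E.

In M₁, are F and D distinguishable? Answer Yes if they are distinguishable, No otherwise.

No

All states are reachable from the start state.
P0 = {B} | {A,C,D,E,F}.
Split {A,C,D,E,F} by δ(·,0) → {C,D,F} and {A,E}.
No further refinement is possible. Final partition (3 blocks): {B} | {C,D,F} | {A,E}.
F and D lie in the same block of the stable partition, so they are equivalent — no string distinguishes them.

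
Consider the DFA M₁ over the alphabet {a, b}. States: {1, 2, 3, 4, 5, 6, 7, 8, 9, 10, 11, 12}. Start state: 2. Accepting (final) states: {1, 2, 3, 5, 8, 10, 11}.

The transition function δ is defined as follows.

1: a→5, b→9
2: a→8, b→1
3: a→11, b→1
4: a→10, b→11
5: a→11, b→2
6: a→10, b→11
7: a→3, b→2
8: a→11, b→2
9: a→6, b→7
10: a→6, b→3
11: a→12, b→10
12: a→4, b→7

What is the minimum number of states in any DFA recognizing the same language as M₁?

9

Every state is reachable, so we keep all 12.
Start with accepting vs non-accepting: {1,2,3,5,8,10,11} | {4,6,7,9,12}.
Refine {1,2,3,5,8,10,11} on symbol a: members go to different blocks, giving {1,2,3,5,8} and {10,11}.
Refine {1,2,3,5,8} on symbol a: members go to different blocks, giving {3,5,8} and {1,2}.
On input a, block {4,6,7,9,12} splits into {4,6} and {9,12} and {7}.
Split {10,11} by δ(·,a) → {10} and {11}.
Refine {1,2} on symbol b: members go to different blocks, giving {1} and {2}.
Refine {3,5,8} on symbol b: members go to different blocks, giving {5,8} and {3}.
The partition is now stable with 9 blocks: {5,8} | {4,6} | {10} | {1} | {9,12} | {7} | {11} | {2} | {3}.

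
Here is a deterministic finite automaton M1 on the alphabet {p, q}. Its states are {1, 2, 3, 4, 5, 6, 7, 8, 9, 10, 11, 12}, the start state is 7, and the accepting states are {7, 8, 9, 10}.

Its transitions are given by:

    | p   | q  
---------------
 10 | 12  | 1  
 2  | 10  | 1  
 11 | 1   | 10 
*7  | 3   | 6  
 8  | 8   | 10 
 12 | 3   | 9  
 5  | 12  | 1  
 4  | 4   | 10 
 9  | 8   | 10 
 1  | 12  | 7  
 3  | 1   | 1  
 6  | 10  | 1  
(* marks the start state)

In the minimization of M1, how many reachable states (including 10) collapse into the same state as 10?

1

States {2,4,5,11} cannot be reached from the start state, so discard them.
Initial partition by acceptance: {7,8,9,10} | {1,3,6,12}.
Refine {7,8,9,10} on symbol p: members go to different blocks, giving {7,10} and {8,9}.
Split {1,3,6,12} by δ(·,p) → {1,3,12} and {6}.
On input q, block {7,10} splits into {7} and {10}.
Refine {1,3,12} on symbol q: members go to different blocks, giving {1} and {3} and {12}.
The partition is now stable with 7 blocks: {7} | {1} | {8,9} | {6} | {10} | {3} | {12}.
The equivalence class containing 10 is {10}, of size 1.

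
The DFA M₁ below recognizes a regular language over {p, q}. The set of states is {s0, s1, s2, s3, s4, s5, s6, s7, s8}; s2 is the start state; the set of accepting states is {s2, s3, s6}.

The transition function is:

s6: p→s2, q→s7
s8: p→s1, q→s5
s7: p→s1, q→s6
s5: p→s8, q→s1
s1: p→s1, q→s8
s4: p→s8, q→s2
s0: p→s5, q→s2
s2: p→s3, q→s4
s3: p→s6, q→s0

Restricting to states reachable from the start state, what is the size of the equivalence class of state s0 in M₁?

Start with accepting vs non-accepting: {s2,s3,s6} | {s0,s1,s4,s5,s7,s8}.
On input q, block {s0,s1,s4,s5,s7,s8} splits into {s0,s4,s7} and {s1,s5,s8}.
Stable partition: {s2,s3,s6} | {s0,s4,s7} | {s1,s5,s8} — 3 equivalence classes.
The equivalence class containing s0 is {s0,s4,s7}, of size 3.

3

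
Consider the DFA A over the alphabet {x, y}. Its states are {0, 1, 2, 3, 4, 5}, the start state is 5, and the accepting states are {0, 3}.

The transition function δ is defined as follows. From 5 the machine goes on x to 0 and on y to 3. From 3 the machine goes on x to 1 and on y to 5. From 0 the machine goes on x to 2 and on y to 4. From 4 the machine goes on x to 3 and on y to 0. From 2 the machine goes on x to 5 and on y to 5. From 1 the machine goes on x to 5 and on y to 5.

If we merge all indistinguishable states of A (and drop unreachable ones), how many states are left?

3

All states are reachable from the start state.
P0 = {0,3} | {1,2,4,5}.
Refine {1,2,4,5} on symbol x: members go to different blocks, giving {1,2} and {4,5}.
Stable partition: {0,3} | {1,2} | {4,5} — 3 equivalence classes.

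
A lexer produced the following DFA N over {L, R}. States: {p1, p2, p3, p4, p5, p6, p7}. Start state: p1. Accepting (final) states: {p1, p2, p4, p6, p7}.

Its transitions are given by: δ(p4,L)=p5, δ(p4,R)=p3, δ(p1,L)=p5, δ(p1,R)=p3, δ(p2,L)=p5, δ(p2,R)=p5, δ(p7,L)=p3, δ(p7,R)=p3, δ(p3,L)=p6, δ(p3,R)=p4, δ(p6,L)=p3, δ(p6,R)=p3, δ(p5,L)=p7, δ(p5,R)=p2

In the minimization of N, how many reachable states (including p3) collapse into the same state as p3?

Every state is reachable, so we keep all 7.
Initial partition by acceptance: {p1,p2,p4,p6,p7} | {p3,p5}.
Stable partition: {p1,p2,p4,p6,p7} | {p3,p5} — 2 equivalence classes.
The equivalence class containing p3 is {p3,p5}, of size 2.

2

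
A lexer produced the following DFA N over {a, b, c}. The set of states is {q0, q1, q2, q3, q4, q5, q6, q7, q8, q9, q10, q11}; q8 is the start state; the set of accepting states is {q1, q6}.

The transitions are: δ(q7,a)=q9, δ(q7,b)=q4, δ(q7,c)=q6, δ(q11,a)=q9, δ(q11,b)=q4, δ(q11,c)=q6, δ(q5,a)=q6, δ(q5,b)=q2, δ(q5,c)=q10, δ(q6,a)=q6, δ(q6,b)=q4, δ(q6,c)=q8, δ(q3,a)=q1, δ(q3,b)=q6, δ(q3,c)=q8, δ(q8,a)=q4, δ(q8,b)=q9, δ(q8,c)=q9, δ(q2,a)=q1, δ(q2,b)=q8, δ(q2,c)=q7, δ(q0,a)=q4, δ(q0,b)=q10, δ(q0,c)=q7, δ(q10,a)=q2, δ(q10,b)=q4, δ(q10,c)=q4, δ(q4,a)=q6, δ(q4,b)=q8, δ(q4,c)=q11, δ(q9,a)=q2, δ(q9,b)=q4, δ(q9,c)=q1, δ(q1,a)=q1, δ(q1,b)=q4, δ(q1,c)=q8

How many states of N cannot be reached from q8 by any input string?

BFS from q8 reaches {q1, q2, q4, q6, q7, q8, q9, q11}; the 4 state(s) q0, q3, q5, q10 are never visited.

4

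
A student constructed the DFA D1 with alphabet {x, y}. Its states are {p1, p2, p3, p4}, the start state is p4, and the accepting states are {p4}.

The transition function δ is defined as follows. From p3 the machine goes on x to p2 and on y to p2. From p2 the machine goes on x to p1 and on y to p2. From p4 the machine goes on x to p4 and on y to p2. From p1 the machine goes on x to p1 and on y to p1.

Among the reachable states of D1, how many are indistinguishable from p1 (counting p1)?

Reachable states from the start: {p1,p2,p4}. Unreachable: {p3} — drop them.
P0 = {p4} | {p1,p2}.
The partition is now stable with 2 blocks: {p4} | {p1,p2}.
The equivalence class containing p1 is {p1,p2}, of size 2.

2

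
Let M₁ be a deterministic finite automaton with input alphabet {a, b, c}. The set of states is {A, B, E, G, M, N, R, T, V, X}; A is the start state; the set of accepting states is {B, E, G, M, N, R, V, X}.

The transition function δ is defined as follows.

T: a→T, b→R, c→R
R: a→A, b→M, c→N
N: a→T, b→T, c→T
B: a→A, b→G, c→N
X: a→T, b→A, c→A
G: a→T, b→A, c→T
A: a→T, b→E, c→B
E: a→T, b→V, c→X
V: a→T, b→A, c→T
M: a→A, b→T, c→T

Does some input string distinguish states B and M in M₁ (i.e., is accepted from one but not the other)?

Every state is reachable, so we keep all 10.
Initial partition by acceptance: {B,E,G,M,N,R,V,X} | {A,T}.
Split {B,E,G,M,N,R,V,X} by δ(·,b) → {G,M,N,V,X} and {B,E,R}.
No further refinement is possible. Final partition (3 blocks): {G,M,N,V,X} | {A,T} | {B,E,R}.
B and M end up in different blocks, so they are distinguishable. For instance, the string 'b' is accepted from only B.

Yes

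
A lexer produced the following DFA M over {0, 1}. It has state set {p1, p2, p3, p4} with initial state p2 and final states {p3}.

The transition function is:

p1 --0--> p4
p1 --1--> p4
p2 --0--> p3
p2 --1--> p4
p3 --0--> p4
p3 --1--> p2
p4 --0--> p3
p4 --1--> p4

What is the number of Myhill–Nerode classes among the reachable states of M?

2

Reachable states from the start: {p2,p3,p4}. Unreachable: {p1} — drop them.
Start with accepting vs non-accepting: {p3} | {p2,p4}.
Stable partition: {p3} | {p2,p4} — 2 equivalence classes.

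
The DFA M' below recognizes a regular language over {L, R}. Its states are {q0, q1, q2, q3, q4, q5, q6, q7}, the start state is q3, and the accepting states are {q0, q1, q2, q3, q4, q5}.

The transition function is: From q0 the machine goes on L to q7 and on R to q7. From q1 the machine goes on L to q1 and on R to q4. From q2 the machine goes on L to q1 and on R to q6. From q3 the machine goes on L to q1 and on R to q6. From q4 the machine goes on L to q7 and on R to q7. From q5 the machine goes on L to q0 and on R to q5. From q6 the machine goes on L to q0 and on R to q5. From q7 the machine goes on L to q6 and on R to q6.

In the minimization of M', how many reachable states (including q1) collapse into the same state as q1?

1

States {q2} cannot be reached from the start state, so discard them.
P0 = {q0,q1,q3,q4,q5} | {q6,q7}.
Split {q0,q1,q3,q4,q5} by δ(·,L) → {q1,q3,q5} and {q0,q4}.
Refine {q1,q3,q5} on symbol L: members go to different blocks, giving {q1,q3} and {q5}.
Refine {q1,q3} on symbol R: members go to different blocks, giving {q1} and {q3}.
On input L, block {q6,q7} splits into {q6} and {q7}.
The partition is now stable with 6 blocks: {q1} | {q6} | {q0,q4} | {q5} | {q3} | {q7}.
State q1 belongs to the block {q1}, which has 1 states.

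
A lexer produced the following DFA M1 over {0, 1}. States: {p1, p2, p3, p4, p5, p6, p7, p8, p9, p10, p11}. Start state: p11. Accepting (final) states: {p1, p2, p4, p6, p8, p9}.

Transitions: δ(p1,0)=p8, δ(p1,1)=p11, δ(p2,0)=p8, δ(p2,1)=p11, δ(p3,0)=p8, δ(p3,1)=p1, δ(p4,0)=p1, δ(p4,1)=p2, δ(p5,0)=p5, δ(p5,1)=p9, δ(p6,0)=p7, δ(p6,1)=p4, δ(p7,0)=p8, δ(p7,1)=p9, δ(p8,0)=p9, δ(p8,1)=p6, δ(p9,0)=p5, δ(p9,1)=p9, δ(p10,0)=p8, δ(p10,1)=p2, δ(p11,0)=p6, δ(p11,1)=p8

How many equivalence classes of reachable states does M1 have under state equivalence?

8

First remove the unreachable states {p3,p10}; 9 states remain.
P0 = {p1,p2,p4,p6,p8,p9} | {p5,p7,p11}.
Split {p1,p2,p4,p6,p8,p9} by δ(·,0) → {p1,p2,p4,p8} and {p6,p9}.
On input 0, block {p1,p2,p4,p8} splits into {p1,p2,p4} and {p8}.
Refine {p1,p2,p4} on symbol 0: members go to different blocks, giving {p1,p2} and {p4}.
Refine {p5,p7,p11} on symbol 0: members go to different blocks, giving {p5} and {p7} and {p11}.
Refine {p6,p9} on symbol 0: members go to different blocks, giving {p6} and {p9}.
Stable partition: {p1,p2} | {p5} | {p6} | {p8} | {p4} | {p7} | {p11} | {p9} — 8 equivalence classes.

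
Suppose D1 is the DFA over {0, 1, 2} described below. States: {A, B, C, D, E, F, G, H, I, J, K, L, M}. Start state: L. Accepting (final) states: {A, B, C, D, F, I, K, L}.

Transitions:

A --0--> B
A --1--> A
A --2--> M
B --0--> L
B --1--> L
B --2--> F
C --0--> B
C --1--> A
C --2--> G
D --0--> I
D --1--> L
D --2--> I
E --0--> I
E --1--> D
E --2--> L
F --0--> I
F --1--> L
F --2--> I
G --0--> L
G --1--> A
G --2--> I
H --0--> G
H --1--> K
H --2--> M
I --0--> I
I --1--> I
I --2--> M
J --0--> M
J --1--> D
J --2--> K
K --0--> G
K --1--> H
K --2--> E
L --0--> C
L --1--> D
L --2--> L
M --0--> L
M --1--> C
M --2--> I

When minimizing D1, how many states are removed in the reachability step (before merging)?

Starting at L and following transitions, the reachable set is {A, B, C, D, F, G, I, L, M}. That leaves E, H, J, K unreachable — 4 in total.

4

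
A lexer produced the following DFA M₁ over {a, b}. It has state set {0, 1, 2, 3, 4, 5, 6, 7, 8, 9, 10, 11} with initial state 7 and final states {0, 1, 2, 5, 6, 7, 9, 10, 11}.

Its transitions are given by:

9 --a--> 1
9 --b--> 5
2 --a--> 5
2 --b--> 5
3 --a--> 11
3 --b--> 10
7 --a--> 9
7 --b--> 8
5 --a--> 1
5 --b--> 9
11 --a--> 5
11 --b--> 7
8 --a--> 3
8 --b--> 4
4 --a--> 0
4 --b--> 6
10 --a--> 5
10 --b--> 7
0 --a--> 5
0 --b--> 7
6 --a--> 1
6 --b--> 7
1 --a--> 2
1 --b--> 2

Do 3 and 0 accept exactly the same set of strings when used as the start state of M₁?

No

P0 = {0,1,2,5,6,7,9,10,11} | {3,4,8}.
Split {0,1,2,5,6,7,9,10,11} by δ(·,b) → {0,1,2,5,6,9,10,11} and {7}.
Refine {0,1,2,5,6,9,10,11} on symbol b: members go to different blocks, giving {0,6,10,11} and {1,2,5,9}.
Refine {3,4,8} on symbol a: members go to different blocks, giving {3,4} and {8}.
The partition is now stable with 5 blocks: {0,6,10,11} | {3,4} | {7} | {1,2,5,9} | {8}.
3 and 0 end up in different blocks, so they are distinguishable. For instance, the string 'ε' is accepted from only 0.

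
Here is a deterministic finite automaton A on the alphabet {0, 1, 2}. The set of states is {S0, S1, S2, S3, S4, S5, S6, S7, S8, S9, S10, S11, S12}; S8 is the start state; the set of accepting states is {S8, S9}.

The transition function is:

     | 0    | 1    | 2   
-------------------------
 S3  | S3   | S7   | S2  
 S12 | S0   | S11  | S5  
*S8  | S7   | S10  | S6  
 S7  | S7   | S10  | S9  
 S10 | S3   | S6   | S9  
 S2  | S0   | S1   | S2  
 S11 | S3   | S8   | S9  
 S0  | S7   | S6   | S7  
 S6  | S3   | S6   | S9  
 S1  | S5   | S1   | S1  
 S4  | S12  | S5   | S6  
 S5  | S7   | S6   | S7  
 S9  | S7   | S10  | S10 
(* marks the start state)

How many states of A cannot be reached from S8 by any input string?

No path from S8 leads to S4, S11, S12; the other 10 states are all reachable.

3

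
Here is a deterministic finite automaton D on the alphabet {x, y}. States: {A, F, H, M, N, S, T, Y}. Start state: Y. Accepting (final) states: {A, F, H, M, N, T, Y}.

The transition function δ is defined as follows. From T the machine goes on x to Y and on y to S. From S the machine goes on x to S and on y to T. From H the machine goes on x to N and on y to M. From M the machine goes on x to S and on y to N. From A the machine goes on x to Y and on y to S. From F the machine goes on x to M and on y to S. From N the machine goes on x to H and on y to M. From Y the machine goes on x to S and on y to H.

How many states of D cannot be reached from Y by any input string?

2

Starting at Y and following transitions, the reachable set is {H, M, N, S, T, Y}. That leaves A, F unreachable — 2 in total.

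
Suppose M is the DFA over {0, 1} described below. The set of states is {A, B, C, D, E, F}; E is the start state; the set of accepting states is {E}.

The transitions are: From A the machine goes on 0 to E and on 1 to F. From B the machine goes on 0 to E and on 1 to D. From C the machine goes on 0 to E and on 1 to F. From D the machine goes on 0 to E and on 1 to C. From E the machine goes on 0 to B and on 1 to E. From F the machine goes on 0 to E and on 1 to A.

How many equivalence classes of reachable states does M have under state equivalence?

2

Start with accepting vs non-accepting: {E} | {A,B,C,D,F}.
Stable partition: {E} | {A,B,C,D,F} — 2 equivalence classes.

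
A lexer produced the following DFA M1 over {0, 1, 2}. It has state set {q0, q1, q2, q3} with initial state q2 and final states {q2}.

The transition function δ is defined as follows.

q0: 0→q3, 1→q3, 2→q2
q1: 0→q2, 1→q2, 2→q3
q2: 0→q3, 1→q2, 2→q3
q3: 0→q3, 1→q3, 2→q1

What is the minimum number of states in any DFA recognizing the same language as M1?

First remove the unreachable states {q0}; 3 states remain.
Start with accepting vs non-accepting: {q2} | {q1,q3}.
Split {q1,q3} by δ(·,0) → {q1} and {q3}.
Stable partition: {q2} | {q1} | {q3} — 3 equivalence classes.

3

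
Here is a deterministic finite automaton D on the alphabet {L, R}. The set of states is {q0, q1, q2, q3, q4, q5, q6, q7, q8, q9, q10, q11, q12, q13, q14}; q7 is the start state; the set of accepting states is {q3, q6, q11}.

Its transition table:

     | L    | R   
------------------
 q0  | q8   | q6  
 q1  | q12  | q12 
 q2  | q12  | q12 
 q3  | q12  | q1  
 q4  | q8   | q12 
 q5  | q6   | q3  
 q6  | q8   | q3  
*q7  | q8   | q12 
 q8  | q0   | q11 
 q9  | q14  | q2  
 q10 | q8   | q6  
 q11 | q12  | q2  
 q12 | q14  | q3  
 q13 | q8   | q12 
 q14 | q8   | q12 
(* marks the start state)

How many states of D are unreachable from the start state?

BFS from q7 reaches {q0, q1, q2, q3, q6, q7, q8, q11, q12, q14}; the 5 state(s) q4, q5, q9, q10, q13 are never visited.

5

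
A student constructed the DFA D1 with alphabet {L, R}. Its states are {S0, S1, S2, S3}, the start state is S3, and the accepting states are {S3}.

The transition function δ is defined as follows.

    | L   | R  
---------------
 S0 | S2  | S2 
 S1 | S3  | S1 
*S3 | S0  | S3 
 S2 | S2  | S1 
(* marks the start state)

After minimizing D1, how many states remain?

4

All states are reachable from the start state.
Initial partition by acceptance: {S3} | {S0,S1,S2}.
Refine {S0,S1,S2} on symbol L: members go to different blocks, giving {S0,S2} and {S1}.
Split {S0,S2} by δ(·,R) → {S0} and {S2}.
The partition is now stable with 4 blocks: {S3} | {S0} | {S1} | {S2}.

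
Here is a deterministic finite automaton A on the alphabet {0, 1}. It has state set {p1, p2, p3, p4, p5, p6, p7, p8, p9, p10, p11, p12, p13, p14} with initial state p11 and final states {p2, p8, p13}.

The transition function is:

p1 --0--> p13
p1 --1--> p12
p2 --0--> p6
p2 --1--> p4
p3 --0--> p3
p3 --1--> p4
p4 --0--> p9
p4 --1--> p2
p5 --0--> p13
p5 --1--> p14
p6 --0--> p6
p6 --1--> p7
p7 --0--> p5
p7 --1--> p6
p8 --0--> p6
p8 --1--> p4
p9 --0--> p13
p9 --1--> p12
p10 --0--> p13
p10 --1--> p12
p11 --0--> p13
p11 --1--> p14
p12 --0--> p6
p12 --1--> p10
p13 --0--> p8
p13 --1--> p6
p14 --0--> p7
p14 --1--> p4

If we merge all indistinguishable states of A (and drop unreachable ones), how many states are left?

9

First remove the unreachable states {p1,p3}; 12 states remain.
Start with accepting vs non-accepting: {p2,p8,p13} | {p4,p5,p6,p7,p9,p10,p11,p12,p14}.
Split {p2,p8,p13} by δ(·,0) → {p2,p8} and {p13}.
On input 0, block {p4,p5,p6,p7,p9,p10,p11,p12,p14} splits into {p4,p6,p7,p12,p14} and {p5,p9,p10,p11}.
Split {p4,p6,p7,p12,p14} by δ(·,0) → {p6,p12,p14} and {p4,p7}.
On input 0, block {p6,p12,p14} splits into {p6,p12} and {p14}.
Split {p6,p12} by δ(·,1) → {p6} and {p12}.
Split {p5,p9,p10,p11} by δ(·,1) → {p5,p11} and {p9,p10}.
On input 0, block {p4,p7} splits into {p4} and {p7}.
The partition is now stable with 9 blocks: {p2,p8} | {p6} | {p13} | {p5,p11} | {p4} | {p14} | {p12} | {p9,p10} | {p7}.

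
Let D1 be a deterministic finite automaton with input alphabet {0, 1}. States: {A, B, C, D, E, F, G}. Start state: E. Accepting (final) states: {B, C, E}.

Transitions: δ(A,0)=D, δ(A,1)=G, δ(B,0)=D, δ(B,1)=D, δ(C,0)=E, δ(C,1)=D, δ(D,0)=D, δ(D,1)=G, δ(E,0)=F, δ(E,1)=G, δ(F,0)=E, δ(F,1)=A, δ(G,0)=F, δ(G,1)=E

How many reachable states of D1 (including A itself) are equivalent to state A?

First remove the unreachable states {B,C}; 5 states remain.
Initial partition by acceptance: {E} | {A,D,F,G}.
Split {A,D,F,G} by δ(·,0) → {A,D,G} and {F}.
On input 0, block {A,D,G} splits into {A,D} and {G}.
Stable partition: {E} | {A,D} | {F} | {G} — 4 equivalence classes.
The equivalence class containing A is {A,D}, of size 2.

2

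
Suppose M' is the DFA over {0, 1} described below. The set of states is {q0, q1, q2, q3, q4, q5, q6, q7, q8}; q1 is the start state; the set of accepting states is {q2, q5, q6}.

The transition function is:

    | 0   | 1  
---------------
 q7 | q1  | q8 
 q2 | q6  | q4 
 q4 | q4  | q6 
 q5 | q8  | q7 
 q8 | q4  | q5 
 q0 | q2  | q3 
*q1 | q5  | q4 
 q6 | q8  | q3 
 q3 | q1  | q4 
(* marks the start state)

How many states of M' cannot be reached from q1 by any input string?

No path from q1 leads to q0, q2; the other 7 states are all reachable.

2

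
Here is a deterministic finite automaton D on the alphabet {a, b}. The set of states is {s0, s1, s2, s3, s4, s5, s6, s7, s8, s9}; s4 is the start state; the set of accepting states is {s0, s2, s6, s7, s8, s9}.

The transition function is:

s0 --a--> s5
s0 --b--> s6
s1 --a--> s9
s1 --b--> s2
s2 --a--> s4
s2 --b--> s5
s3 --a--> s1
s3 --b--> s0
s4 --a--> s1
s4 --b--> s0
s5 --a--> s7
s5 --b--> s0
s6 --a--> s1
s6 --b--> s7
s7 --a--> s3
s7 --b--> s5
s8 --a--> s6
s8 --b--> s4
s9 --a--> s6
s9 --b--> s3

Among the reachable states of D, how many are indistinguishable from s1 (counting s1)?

States {s8} cannot be reached from the start state, so discard them.
P0 = {s0,s2,s6,s7,s9} | {s1,s3,s4,s5}.
On input a, block {s0,s2,s6,s7,s9} splits into {s0,s2,s6,s7} and {s9}.
Refine {s0,s2,s6,s7} on symbol b: members go to different blocks, giving {s0,s6} and {s2,s7}.
Refine {s0,s6} on symbol b: members go to different blocks, giving {s0} and {s6}.
Refine {s1,s3,s4,s5} on symbol a: members go to different blocks, giving {s3,s4} and {s1} and {s5}.
No further refinement is possible. Final partition (7 blocks): {s0} | {s3,s4} | {s9} | {s2,s7} | {s6} | {s1} | {s5}.
State s1 belongs to the block {s1}, which has 1 states.

1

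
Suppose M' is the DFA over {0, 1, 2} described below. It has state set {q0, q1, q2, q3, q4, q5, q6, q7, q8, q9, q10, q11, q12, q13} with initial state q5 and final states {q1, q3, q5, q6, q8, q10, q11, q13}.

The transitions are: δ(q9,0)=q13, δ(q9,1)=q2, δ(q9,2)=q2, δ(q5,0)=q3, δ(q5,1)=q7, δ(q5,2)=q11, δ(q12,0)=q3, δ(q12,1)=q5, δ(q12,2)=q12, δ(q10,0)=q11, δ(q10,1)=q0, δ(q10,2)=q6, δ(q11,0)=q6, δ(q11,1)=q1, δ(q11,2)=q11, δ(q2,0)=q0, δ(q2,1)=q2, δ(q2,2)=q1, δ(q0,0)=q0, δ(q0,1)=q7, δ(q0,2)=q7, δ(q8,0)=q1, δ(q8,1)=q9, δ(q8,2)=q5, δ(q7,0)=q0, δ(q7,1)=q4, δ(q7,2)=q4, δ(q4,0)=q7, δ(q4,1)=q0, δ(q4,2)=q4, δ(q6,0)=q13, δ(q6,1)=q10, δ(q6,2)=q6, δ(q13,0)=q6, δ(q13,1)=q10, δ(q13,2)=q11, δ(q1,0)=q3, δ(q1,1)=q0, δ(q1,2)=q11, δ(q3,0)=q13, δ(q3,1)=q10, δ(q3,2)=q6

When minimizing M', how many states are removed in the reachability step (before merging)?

4

No path from q5 leads to q2, q8, q9, q12; the other 10 states are all reachable.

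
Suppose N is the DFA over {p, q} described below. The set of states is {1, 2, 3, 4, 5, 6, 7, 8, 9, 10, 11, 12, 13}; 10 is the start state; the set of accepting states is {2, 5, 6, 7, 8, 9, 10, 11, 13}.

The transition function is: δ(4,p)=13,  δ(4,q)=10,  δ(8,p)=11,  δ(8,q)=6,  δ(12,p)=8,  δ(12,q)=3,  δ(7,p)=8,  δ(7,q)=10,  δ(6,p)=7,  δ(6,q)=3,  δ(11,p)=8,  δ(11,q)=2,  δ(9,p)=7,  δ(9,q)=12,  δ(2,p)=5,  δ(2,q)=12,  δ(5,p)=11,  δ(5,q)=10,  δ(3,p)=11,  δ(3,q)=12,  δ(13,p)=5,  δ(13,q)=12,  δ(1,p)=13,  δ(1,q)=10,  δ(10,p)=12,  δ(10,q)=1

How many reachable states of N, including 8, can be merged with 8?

2

First remove the unreachable states {4,9}; 11 states remain.
Initial partition by acceptance: {2,5,6,7,8,10,11,13} | {1,3,12}.
On input p, block {2,5,6,7,8,10,11,13} splits into {2,5,6,7,8,11,13} and {10}.
Split {2,5,6,7,8,11,13} by δ(·,q) → {2,6,13} and {5,7} and {8,11}.
Refine {1,3,12} on symbol p: members go to different blocks, giving {3,12} and {1}.
The partition is now stable with 6 blocks: {2,6,13} | {3,12} | {10} | {5,7} | {8,11} | {1}.
The equivalence class containing 8 is {8,11}, of size 2.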